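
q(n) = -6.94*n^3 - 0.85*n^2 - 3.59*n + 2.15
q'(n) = -20.82*n^2 - 1.7*n - 3.59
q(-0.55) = 5.02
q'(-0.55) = -8.95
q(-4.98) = 856.08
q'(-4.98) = -511.47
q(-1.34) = 22.13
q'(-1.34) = -38.70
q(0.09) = 1.81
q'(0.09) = -3.91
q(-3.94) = 427.57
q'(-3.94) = -320.09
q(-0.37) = 3.71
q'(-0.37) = -5.81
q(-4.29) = 549.85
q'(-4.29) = -379.47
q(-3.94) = 427.57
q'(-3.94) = -320.09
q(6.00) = -1549.03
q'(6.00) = -763.31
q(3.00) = -203.65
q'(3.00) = -196.07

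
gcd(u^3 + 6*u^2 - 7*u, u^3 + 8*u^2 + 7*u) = u^2 + 7*u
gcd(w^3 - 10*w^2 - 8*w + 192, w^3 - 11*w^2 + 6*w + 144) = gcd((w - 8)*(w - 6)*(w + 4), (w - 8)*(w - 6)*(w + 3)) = w^2 - 14*w + 48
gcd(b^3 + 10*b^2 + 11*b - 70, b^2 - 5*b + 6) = b - 2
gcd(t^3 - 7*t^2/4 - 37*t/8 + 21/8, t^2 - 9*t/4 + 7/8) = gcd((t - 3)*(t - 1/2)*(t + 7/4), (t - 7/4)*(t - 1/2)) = t - 1/2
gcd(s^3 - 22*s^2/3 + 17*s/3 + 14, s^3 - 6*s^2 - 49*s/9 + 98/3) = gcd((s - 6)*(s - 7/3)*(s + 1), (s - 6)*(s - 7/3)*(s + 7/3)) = s^2 - 25*s/3 + 14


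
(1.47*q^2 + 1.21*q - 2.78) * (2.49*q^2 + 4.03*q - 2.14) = 3.6603*q^4 + 8.937*q^3 - 5.1917*q^2 - 13.7928*q + 5.9492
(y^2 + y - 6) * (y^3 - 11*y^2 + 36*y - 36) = y^5 - 10*y^4 + 19*y^3 + 66*y^2 - 252*y + 216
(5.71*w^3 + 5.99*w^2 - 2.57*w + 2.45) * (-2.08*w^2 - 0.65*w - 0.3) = -11.8768*w^5 - 16.1707*w^4 - 0.2609*w^3 - 5.2225*w^2 - 0.8215*w - 0.735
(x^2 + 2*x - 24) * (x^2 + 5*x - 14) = x^4 + 7*x^3 - 28*x^2 - 148*x + 336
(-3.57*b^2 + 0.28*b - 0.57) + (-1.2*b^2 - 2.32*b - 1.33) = -4.77*b^2 - 2.04*b - 1.9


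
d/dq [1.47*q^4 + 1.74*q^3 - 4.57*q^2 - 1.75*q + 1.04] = 5.88*q^3 + 5.22*q^2 - 9.14*q - 1.75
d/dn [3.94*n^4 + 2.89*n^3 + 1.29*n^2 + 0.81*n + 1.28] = 15.76*n^3 + 8.67*n^2 + 2.58*n + 0.81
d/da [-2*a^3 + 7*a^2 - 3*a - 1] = -6*a^2 + 14*a - 3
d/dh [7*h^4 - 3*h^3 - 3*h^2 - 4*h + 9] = 28*h^3 - 9*h^2 - 6*h - 4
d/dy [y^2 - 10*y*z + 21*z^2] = 2*y - 10*z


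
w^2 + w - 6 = (w - 2)*(w + 3)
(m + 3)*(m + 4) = m^2 + 7*m + 12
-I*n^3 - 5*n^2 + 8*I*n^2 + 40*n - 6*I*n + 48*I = (n - 8)*(n - 6*I)*(-I*n + 1)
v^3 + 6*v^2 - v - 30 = (v - 2)*(v + 3)*(v + 5)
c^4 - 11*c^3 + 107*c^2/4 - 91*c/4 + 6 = (c - 8)*(c - 3/2)*(c - 1)*(c - 1/2)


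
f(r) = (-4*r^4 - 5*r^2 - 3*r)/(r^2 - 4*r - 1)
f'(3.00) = 163.50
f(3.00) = 94.50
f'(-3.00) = 13.95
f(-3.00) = -18.00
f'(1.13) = 7.24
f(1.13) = 3.84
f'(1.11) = 6.99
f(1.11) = 3.70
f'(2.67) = 89.42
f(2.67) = 54.26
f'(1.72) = 19.38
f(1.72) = 11.17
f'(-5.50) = 31.28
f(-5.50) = -74.05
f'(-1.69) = 6.42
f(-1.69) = -4.86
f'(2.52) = 69.43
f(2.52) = 42.42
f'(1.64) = 17.04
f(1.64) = 9.71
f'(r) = (4 - 2*r)*(-4*r^4 - 5*r^2 - 3*r)/(r^2 - 4*r - 1)^2 + (-16*r^3 - 10*r - 3)/(r^2 - 4*r - 1) = (-8*r^5 + 48*r^4 + 16*r^3 + 23*r^2 + 10*r + 3)/(r^4 - 8*r^3 + 14*r^2 + 8*r + 1)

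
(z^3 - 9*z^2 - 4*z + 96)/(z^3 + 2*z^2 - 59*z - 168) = (z - 4)/(z + 7)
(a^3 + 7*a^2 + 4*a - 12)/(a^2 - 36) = (a^2 + a - 2)/(a - 6)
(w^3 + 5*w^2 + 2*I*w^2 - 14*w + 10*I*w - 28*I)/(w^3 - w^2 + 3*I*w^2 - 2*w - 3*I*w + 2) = (w^2 + 5*w - 14)/(w^2 + w*(-1 + I) - I)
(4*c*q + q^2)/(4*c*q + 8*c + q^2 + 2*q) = q/(q + 2)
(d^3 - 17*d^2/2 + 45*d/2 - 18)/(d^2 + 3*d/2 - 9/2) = (d^2 - 7*d + 12)/(d + 3)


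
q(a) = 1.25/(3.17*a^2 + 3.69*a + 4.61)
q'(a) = 1.25*(-6.34*a - 3.69)/(3.17*a^2 + 3.69*a + 4.61)^2 = (-7.925*a - 4.6125)/(3.17*a^2 + 3.69*a + 4.61)^2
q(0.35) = 0.20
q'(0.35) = -0.19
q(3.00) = 0.03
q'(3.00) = -0.01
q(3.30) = 0.02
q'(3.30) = -0.01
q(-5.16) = 0.02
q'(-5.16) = 0.01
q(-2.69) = 0.07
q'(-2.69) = 0.05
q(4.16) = 0.02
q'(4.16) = -0.01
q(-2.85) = 0.06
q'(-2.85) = 0.05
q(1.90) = 0.05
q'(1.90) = -0.04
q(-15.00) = 0.00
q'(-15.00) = 0.00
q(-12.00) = 0.00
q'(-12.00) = 0.00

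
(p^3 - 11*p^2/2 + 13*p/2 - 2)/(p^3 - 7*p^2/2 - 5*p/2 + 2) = (p - 1)/(p + 1)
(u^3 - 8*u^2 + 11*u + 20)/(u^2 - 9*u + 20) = u + 1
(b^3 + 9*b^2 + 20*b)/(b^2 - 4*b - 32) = b*(b + 5)/(b - 8)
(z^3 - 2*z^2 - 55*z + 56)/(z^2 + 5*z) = (z^3 - 2*z^2 - 55*z + 56)/(z*(z + 5))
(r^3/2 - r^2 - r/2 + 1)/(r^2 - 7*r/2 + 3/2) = (r^3 - 2*r^2 - r + 2)/(2*r^2 - 7*r + 3)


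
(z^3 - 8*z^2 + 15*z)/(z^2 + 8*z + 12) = z*(z^2 - 8*z + 15)/(z^2 + 8*z + 12)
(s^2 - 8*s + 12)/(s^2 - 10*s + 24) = (s - 2)/(s - 4)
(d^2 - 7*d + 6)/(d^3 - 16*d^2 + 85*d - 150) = (d - 1)/(d^2 - 10*d + 25)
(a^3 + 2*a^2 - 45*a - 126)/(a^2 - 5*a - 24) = (a^2 - a - 42)/(a - 8)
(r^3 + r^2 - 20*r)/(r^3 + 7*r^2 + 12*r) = (r^2 + r - 20)/(r^2 + 7*r + 12)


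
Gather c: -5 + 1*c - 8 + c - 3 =2*c - 16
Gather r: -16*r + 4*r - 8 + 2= -12*r - 6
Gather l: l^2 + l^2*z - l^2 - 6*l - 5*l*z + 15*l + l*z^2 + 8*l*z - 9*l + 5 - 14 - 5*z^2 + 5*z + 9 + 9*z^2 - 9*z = l^2*z + l*(z^2 + 3*z) + 4*z^2 - 4*z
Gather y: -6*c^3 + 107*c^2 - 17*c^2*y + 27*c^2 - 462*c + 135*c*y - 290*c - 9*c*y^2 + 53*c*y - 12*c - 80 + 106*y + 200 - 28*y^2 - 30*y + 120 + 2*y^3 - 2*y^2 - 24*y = -6*c^3 + 134*c^2 - 764*c + 2*y^3 + y^2*(-9*c - 30) + y*(-17*c^2 + 188*c + 52) + 240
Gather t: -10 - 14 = -24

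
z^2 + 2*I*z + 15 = (z - 3*I)*(z + 5*I)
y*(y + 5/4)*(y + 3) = y^3 + 17*y^2/4 + 15*y/4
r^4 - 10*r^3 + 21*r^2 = r^2*(r - 7)*(r - 3)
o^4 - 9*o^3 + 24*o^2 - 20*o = o*(o - 5)*(o - 2)^2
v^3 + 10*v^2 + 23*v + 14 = (v + 1)*(v + 2)*(v + 7)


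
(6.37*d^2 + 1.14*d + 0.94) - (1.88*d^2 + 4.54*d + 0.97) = 4.49*d^2 - 3.4*d - 0.03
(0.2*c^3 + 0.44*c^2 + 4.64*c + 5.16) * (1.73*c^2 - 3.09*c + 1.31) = 0.346*c^5 + 0.1432*c^4 + 6.9296*c^3 - 4.8344*c^2 - 9.866*c + 6.7596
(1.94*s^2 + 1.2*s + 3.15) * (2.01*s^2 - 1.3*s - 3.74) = 3.8994*s^4 - 0.11*s^3 - 2.4841*s^2 - 8.583*s - 11.781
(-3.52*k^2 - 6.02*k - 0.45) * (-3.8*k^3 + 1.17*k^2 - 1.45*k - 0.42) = 13.376*k^5 + 18.7576*k^4 - 0.229399999999999*k^3 + 9.6809*k^2 + 3.1809*k + 0.189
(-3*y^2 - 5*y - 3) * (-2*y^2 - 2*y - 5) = 6*y^4 + 16*y^3 + 31*y^2 + 31*y + 15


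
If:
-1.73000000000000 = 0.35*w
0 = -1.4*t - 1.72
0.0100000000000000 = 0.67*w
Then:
No Solution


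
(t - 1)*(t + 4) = t^2 + 3*t - 4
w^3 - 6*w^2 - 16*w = w*(w - 8)*(w + 2)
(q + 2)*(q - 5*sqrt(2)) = q^2 - 5*sqrt(2)*q + 2*q - 10*sqrt(2)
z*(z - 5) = z^2 - 5*z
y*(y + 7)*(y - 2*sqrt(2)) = y^3 - 2*sqrt(2)*y^2 + 7*y^2 - 14*sqrt(2)*y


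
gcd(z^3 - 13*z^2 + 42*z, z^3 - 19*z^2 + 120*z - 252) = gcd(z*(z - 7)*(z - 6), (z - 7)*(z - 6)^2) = z^2 - 13*z + 42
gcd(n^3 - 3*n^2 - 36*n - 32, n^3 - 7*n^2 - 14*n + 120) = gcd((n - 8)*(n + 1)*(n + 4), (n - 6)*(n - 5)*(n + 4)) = n + 4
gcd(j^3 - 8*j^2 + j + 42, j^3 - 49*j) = j - 7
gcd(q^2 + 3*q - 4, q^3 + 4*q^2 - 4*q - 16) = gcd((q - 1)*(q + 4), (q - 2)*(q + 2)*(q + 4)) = q + 4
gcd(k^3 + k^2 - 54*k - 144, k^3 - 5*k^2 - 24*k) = k^2 - 5*k - 24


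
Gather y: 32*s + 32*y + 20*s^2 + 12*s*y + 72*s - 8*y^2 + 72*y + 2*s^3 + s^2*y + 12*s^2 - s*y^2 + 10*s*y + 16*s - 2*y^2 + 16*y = 2*s^3 + 32*s^2 + 120*s + y^2*(-s - 10) + y*(s^2 + 22*s + 120)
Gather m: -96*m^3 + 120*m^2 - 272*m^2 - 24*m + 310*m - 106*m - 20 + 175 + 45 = -96*m^3 - 152*m^2 + 180*m + 200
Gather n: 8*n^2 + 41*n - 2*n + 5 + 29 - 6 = 8*n^2 + 39*n + 28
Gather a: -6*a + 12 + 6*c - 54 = -6*a + 6*c - 42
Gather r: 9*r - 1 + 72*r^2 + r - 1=72*r^2 + 10*r - 2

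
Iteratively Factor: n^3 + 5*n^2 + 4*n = (n + 4)*(n^2 + n) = (n + 1)*(n + 4)*(n)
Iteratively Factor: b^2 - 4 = (b + 2)*(b - 2)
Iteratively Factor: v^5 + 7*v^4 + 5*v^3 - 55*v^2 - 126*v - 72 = (v + 4)*(v^4 + 3*v^3 - 7*v^2 - 27*v - 18) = (v + 2)*(v + 4)*(v^3 + v^2 - 9*v - 9) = (v + 2)*(v + 3)*(v + 4)*(v^2 - 2*v - 3) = (v - 3)*(v + 2)*(v + 3)*(v + 4)*(v + 1)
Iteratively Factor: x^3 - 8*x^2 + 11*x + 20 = (x - 4)*(x^2 - 4*x - 5) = (x - 5)*(x - 4)*(x + 1)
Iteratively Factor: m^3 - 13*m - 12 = (m - 4)*(m^2 + 4*m + 3) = (m - 4)*(m + 3)*(m + 1)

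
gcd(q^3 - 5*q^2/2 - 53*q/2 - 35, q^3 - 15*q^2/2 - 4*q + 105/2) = q^2 - 9*q/2 - 35/2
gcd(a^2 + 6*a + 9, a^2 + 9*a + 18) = a + 3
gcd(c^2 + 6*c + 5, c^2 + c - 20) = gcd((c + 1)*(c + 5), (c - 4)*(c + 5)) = c + 5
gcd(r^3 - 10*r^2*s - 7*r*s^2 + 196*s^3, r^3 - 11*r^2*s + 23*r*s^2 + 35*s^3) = r - 7*s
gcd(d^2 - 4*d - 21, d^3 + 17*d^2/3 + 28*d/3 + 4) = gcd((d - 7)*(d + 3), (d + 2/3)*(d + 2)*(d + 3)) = d + 3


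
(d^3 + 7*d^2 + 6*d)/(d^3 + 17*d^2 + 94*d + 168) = d*(d + 1)/(d^2 + 11*d + 28)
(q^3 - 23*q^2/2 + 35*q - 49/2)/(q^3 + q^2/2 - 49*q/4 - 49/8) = 4*(q^2 - 8*q + 7)/(4*q^2 + 16*q + 7)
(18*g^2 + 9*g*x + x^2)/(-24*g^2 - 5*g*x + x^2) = (6*g + x)/(-8*g + x)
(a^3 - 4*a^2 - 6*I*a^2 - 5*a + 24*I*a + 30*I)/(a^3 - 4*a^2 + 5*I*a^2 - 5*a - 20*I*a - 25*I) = (a - 6*I)/(a + 5*I)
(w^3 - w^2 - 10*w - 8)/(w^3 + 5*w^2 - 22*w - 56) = (w + 1)/(w + 7)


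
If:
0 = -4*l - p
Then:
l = -p/4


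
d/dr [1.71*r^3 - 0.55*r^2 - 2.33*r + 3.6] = 5.13*r^2 - 1.1*r - 2.33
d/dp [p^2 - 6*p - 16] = 2*p - 6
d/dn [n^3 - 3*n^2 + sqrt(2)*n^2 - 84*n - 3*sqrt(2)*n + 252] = 3*n^2 - 6*n + 2*sqrt(2)*n - 84 - 3*sqrt(2)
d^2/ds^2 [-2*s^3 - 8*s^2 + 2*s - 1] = -12*s - 16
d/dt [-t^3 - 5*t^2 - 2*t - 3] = -3*t^2 - 10*t - 2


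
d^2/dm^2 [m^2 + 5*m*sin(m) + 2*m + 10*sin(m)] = -5*m*sin(m) + 10*sqrt(2)*cos(m + pi/4) + 2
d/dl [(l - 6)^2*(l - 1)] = (l - 6)*(3*l - 8)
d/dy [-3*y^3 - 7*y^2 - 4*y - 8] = -9*y^2 - 14*y - 4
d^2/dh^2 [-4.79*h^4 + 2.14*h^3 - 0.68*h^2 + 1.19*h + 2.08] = -57.48*h^2 + 12.84*h - 1.36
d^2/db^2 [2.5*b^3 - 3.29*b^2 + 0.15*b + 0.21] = 15.0*b - 6.58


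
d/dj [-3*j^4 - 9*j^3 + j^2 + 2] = j*(-12*j^2 - 27*j + 2)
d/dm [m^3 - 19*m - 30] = 3*m^2 - 19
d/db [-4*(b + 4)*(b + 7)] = -8*b - 44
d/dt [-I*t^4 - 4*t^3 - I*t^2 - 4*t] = -4*I*t^3 - 12*t^2 - 2*I*t - 4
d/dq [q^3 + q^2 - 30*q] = 3*q^2 + 2*q - 30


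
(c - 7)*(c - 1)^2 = c^3 - 9*c^2 + 15*c - 7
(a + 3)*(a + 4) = a^2 + 7*a + 12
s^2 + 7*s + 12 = (s + 3)*(s + 4)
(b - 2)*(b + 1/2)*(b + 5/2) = b^3 + b^2 - 19*b/4 - 5/2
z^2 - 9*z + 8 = (z - 8)*(z - 1)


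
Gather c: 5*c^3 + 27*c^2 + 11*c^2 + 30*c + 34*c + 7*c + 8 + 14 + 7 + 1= 5*c^3 + 38*c^2 + 71*c + 30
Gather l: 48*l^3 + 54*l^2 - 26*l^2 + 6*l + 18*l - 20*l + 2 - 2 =48*l^3 + 28*l^2 + 4*l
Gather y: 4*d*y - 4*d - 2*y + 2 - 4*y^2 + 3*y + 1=-4*d - 4*y^2 + y*(4*d + 1) + 3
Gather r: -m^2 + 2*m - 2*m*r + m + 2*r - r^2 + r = -m^2 + 3*m - r^2 + r*(3 - 2*m)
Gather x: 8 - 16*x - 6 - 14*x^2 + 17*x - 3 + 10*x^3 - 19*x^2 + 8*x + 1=10*x^3 - 33*x^2 + 9*x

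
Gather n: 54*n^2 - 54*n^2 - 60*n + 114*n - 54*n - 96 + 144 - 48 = 0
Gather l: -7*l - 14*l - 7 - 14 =-21*l - 21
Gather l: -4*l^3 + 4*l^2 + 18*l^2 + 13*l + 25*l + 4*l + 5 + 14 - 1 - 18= -4*l^3 + 22*l^2 + 42*l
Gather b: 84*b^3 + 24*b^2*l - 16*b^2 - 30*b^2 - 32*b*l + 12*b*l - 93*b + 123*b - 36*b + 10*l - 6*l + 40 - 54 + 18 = 84*b^3 + b^2*(24*l - 46) + b*(-20*l - 6) + 4*l + 4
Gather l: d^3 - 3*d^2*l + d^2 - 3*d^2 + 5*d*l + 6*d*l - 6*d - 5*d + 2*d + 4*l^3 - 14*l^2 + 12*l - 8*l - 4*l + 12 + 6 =d^3 - 2*d^2 - 9*d + 4*l^3 - 14*l^2 + l*(-3*d^2 + 11*d) + 18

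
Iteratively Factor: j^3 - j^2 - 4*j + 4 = (j + 2)*(j^2 - 3*j + 2) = (j - 2)*(j + 2)*(j - 1)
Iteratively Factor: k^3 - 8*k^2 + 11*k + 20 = (k - 4)*(k^2 - 4*k - 5) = (k - 4)*(k + 1)*(k - 5)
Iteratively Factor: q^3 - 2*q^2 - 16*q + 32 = (q - 4)*(q^2 + 2*q - 8) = (q - 4)*(q - 2)*(q + 4)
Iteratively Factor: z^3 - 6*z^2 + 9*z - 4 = (z - 1)*(z^2 - 5*z + 4) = (z - 4)*(z - 1)*(z - 1)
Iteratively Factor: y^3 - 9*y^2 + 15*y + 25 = (y - 5)*(y^2 - 4*y - 5) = (y - 5)^2*(y + 1)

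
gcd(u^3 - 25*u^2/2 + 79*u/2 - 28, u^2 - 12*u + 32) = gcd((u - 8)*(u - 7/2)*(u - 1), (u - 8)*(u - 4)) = u - 8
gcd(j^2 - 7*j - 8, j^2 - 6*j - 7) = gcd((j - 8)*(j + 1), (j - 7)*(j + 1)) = j + 1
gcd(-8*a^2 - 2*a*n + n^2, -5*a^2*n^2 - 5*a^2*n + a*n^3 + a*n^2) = 1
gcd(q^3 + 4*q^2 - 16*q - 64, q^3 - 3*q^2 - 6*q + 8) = q - 4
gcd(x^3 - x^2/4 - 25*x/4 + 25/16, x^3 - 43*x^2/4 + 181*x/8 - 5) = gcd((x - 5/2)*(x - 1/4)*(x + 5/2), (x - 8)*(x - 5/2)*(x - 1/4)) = x^2 - 11*x/4 + 5/8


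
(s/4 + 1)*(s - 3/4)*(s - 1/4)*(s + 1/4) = s^4/4 + 13*s^3/16 - 49*s^2/64 - 13*s/256 + 3/64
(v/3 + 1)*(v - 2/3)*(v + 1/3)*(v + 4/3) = v^4/3 + 4*v^3/3 + 7*v^2/9 - 62*v/81 - 8/27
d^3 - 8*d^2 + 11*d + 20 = (d - 5)*(d - 4)*(d + 1)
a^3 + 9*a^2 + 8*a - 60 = (a - 2)*(a + 5)*(a + 6)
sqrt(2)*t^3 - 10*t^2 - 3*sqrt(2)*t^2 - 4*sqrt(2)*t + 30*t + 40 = (t - 4)*(t - 5*sqrt(2))*(sqrt(2)*t + sqrt(2))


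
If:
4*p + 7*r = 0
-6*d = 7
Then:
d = -7/6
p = -7*r/4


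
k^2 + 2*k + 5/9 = (k + 1/3)*(k + 5/3)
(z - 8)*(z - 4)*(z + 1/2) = z^3 - 23*z^2/2 + 26*z + 16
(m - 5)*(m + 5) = m^2 - 25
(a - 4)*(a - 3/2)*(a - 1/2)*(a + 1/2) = a^4 - 11*a^3/2 + 23*a^2/4 + 11*a/8 - 3/2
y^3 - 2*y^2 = y^2*(y - 2)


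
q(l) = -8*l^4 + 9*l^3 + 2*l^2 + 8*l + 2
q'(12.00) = -51352.00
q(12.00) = -149950.00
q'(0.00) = 8.00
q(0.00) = 2.00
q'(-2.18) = 459.12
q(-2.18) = -279.86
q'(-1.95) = 340.14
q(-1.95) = -188.40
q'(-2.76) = 875.42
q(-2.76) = -658.29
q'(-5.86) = 7351.09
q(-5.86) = -11220.94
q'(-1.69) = 232.81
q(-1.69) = -114.51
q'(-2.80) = 910.94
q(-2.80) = -694.01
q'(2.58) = -351.51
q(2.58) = -163.95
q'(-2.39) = 589.53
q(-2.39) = -389.59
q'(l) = -32*l^3 + 27*l^2 + 4*l + 8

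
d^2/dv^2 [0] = 0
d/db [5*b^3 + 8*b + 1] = 15*b^2 + 8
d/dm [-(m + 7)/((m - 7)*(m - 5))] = (m^2 + 14*m - 119)/(m^4 - 24*m^3 + 214*m^2 - 840*m + 1225)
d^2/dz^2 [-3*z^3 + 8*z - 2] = -18*z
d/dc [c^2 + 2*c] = 2*c + 2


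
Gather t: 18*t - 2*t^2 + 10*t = -2*t^2 + 28*t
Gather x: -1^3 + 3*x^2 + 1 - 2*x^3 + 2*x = -2*x^3 + 3*x^2 + 2*x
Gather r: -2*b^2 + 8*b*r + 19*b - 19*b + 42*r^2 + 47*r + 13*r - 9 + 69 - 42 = -2*b^2 + 42*r^2 + r*(8*b + 60) + 18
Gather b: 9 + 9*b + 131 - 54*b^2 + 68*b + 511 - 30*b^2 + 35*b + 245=-84*b^2 + 112*b + 896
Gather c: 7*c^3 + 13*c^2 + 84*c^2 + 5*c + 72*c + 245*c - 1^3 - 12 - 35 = 7*c^3 + 97*c^2 + 322*c - 48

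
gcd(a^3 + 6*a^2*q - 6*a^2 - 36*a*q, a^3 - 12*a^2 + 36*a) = a^2 - 6*a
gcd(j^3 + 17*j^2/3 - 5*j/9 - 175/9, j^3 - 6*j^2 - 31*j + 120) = j + 5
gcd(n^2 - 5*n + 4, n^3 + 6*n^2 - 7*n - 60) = 1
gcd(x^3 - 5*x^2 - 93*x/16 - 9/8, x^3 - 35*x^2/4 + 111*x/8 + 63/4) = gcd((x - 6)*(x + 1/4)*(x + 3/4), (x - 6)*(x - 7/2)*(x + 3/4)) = x^2 - 21*x/4 - 9/2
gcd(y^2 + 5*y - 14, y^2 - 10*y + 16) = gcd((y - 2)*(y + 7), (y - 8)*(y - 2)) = y - 2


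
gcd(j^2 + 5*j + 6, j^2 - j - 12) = j + 3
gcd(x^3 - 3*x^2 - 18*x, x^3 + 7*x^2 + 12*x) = x^2 + 3*x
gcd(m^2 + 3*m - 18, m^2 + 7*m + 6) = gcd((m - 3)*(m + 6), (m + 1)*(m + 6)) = m + 6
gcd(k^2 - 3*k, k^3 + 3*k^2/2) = k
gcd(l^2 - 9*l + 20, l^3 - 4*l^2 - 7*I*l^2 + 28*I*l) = l - 4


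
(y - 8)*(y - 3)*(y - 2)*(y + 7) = y^4 - 6*y^3 - 45*y^2 + 274*y - 336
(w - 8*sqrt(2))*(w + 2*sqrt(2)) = w^2 - 6*sqrt(2)*w - 32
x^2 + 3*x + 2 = (x + 1)*(x + 2)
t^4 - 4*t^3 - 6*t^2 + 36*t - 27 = (t - 3)^2*(t - 1)*(t + 3)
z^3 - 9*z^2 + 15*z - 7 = (z - 7)*(z - 1)^2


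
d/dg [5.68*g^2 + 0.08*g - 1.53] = 11.36*g + 0.08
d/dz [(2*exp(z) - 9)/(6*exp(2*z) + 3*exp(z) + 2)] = (-12*exp(2*z) + 108*exp(z) + 31)*exp(z)/(36*exp(4*z) + 36*exp(3*z) + 33*exp(2*z) + 12*exp(z) + 4)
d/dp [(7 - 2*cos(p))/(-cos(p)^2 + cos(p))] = (-14*cos(p) + cos(2*p) + 8)*sin(p)/((cos(p) - 1)^2*cos(p)^2)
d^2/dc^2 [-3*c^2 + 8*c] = -6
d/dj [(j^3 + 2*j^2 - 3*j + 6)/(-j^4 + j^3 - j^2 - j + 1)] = (j^6 + 4*j^5 - 12*j^4 + 28*j^3 - 20*j^2 + 16*j + 3)/(j^8 - 2*j^7 + 3*j^6 - 3*j^4 + 4*j^3 - j^2 - 2*j + 1)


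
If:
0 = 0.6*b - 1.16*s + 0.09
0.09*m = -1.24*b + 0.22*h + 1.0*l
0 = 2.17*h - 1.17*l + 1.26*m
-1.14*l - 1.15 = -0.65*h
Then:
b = 1.93333333333333*s - 0.15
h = 2.67104890223044*s + 0.822781947013857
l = 1.52296647934192*s - 0.53964187231666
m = -3.18595661667462*s - 1.91810937748457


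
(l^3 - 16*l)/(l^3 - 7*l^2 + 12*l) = (l + 4)/(l - 3)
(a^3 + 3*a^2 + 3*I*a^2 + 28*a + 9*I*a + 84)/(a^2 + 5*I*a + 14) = (a^2 + a*(3 - 4*I) - 12*I)/(a - 2*I)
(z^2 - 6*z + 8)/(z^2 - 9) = (z^2 - 6*z + 8)/(z^2 - 9)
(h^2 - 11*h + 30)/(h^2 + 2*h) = (h^2 - 11*h + 30)/(h*(h + 2))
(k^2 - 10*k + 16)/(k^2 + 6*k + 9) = (k^2 - 10*k + 16)/(k^2 + 6*k + 9)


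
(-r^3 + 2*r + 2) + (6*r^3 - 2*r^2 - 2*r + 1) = 5*r^3 - 2*r^2 + 3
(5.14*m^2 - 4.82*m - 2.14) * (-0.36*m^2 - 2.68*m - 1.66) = -1.8504*m^4 - 12.04*m^3 + 5.1556*m^2 + 13.7364*m + 3.5524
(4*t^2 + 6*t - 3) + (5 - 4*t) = 4*t^2 + 2*t + 2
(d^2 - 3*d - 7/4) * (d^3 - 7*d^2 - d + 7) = d^5 - 10*d^4 + 73*d^3/4 + 89*d^2/4 - 77*d/4 - 49/4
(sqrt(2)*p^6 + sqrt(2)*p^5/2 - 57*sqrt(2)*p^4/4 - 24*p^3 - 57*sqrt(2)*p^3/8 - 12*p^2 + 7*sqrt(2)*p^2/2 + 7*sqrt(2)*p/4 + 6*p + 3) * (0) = 0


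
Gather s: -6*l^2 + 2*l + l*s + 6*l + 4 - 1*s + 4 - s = -6*l^2 + 8*l + s*(l - 2) + 8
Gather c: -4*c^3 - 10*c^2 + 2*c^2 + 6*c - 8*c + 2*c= -4*c^3 - 8*c^2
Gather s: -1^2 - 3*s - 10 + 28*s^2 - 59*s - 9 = 28*s^2 - 62*s - 20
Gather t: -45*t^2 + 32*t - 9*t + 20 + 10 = -45*t^2 + 23*t + 30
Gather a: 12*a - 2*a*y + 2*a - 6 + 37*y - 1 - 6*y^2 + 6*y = a*(14 - 2*y) - 6*y^2 + 43*y - 7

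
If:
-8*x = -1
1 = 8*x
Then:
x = 1/8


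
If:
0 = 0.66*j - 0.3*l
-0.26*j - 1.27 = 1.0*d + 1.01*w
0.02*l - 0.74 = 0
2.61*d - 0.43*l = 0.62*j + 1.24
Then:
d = 10.57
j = 16.82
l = 37.00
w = -16.05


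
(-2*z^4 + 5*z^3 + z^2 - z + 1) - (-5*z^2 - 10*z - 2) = -2*z^4 + 5*z^3 + 6*z^2 + 9*z + 3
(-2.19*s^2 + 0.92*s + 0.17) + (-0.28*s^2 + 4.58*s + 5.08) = -2.47*s^2 + 5.5*s + 5.25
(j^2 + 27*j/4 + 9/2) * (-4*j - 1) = -4*j^3 - 28*j^2 - 99*j/4 - 9/2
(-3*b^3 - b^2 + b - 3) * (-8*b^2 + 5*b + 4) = 24*b^5 - 7*b^4 - 25*b^3 + 25*b^2 - 11*b - 12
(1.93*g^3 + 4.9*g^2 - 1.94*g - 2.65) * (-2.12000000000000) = -4.0916*g^3 - 10.388*g^2 + 4.1128*g + 5.618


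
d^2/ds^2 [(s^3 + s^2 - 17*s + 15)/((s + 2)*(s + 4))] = 10*(s^3 + 33*s^2 + 174*s + 260)/(s^6 + 18*s^5 + 132*s^4 + 504*s^3 + 1056*s^2 + 1152*s + 512)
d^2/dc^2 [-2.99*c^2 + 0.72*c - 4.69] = -5.98000000000000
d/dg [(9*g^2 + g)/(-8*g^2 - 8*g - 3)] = (-64*g^2 - 54*g - 3)/(64*g^4 + 128*g^3 + 112*g^2 + 48*g + 9)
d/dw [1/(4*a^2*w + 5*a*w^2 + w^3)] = (-4*a^2 - 10*a*w - 3*w^2)/(w^2*(4*a^2 + 5*a*w + w^2)^2)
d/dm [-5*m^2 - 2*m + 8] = -10*m - 2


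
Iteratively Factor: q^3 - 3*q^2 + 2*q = (q - 2)*(q^2 - q) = q*(q - 2)*(q - 1)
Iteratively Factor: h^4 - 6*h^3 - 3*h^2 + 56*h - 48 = (h + 3)*(h^3 - 9*h^2 + 24*h - 16) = (h - 4)*(h + 3)*(h^2 - 5*h + 4) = (h - 4)^2*(h + 3)*(h - 1)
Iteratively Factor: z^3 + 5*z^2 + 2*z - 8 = (z + 2)*(z^2 + 3*z - 4) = (z + 2)*(z + 4)*(z - 1)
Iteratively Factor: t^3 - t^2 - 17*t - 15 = (t - 5)*(t^2 + 4*t + 3) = (t - 5)*(t + 3)*(t + 1)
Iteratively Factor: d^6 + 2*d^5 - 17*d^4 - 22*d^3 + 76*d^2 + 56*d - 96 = (d + 4)*(d^5 - 2*d^4 - 9*d^3 + 14*d^2 + 20*d - 24) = (d + 2)*(d + 4)*(d^4 - 4*d^3 - d^2 + 16*d - 12) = (d - 2)*(d + 2)*(d + 4)*(d^3 - 2*d^2 - 5*d + 6) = (d - 3)*(d - 2)*(d + 2)*(d + 4)*(d^2 + d - 2) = (d - 3)*(d - 2)*(d + 2)^2*(d + 4)*(d - 1)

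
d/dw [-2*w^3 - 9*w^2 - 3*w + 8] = -6*w^2 - 18*w - 3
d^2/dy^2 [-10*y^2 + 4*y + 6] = -20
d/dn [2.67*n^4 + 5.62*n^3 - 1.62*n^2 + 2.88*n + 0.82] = 10.68*n^3 + 16.86*n^2 - 3.24*n + 2.88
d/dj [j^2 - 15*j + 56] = 2*j - 15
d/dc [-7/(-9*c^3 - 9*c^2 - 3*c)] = 7*(-9*c^2 - 6*c - 1)/(3*c^2*(3*c^2 + 3*c + 1)^2)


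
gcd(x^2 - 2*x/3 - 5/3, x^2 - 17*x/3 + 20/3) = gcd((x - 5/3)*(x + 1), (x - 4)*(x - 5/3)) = x - 5/3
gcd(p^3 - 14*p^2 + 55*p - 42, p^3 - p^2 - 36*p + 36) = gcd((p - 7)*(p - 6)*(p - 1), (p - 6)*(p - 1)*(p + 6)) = p^2 - 7*p + 6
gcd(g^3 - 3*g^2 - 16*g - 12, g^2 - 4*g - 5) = g + 1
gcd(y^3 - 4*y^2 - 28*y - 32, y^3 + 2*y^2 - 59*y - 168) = y - 8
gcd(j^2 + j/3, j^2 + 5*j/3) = j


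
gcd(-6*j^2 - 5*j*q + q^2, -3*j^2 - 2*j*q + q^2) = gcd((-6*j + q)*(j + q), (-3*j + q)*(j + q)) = j + q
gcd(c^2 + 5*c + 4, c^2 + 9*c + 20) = c + 4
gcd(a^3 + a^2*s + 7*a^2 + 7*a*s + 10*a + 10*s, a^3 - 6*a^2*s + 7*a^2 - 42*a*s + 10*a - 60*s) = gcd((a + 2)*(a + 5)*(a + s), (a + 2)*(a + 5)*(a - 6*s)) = a^2 + 7*a + 10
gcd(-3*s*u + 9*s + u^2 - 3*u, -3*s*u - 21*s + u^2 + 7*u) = 3*s - u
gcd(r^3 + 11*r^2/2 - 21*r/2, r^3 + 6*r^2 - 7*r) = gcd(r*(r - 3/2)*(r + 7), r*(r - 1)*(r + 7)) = r^2 + 7*r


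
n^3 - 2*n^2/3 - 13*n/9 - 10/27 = (n - 5/3)*(n + 1/3)*(n + 2/3)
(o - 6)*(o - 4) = o^2 - 10*o + 24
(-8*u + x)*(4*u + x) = -32*u^2 - 4*u*x + x^2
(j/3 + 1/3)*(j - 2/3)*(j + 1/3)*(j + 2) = j^4/3 + 8*j^3/9 + 7*j^2/27 - 4*j/9 - 4/27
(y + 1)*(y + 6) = y^2 + 7*y + 6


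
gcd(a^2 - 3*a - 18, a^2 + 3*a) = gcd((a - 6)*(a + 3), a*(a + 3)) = a + 3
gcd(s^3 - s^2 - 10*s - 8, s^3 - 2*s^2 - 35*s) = 1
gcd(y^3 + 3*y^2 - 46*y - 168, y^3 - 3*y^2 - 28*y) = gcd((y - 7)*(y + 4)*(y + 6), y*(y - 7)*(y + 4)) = y^2 - 3*y - 28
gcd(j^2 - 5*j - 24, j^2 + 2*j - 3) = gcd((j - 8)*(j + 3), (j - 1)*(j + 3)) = j + 3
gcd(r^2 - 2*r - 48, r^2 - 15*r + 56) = r - 8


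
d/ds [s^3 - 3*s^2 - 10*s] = 3*s^2 - 6*s - 10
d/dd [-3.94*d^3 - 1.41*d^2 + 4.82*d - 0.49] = -11.82*d^2 - 2.82*d + 4.82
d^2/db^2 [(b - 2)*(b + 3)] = 2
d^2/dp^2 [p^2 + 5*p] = 2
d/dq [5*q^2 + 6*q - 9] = 10*q + 6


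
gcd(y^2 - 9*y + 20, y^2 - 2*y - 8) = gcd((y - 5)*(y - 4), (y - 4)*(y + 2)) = y - 4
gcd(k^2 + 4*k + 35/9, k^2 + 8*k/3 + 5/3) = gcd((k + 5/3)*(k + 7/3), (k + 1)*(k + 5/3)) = k + 5/3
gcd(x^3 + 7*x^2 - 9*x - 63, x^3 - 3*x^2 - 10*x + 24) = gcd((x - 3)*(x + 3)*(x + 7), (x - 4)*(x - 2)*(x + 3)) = x + 3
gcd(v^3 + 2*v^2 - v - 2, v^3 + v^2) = v + 1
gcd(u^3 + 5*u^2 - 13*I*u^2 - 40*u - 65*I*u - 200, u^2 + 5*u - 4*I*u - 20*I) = u + 5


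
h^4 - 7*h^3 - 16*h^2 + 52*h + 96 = (h - 8)*(h - 3)*(h + 2)^2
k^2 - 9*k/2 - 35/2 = (k - 7)*(k + 5/2)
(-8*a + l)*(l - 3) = -8*a*l + 24*a + l^2 - 3*l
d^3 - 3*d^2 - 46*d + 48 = (d - 8)*(d - 1)*(d + 6)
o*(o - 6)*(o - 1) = o^3 - 7*o^2 + 6*o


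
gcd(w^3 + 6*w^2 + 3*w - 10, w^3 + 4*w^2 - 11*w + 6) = w - 1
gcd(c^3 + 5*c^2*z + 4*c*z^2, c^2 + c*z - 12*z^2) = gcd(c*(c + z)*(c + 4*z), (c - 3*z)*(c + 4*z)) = c + 4*z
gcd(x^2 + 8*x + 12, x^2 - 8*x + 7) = 1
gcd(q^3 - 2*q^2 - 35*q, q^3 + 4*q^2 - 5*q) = q^2 + 5*q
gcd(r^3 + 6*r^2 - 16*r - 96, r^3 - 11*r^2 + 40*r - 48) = r - 4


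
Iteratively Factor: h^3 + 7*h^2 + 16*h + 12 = (h + 2)*(h^2 + 5*h + 6) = (h + 2)*(h + 3)*(h + 2)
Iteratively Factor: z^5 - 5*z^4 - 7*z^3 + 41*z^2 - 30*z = (z + 3)*(z^4 - 8*z^3 + 17*z^2 - 10*z) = (z - 5)*(z + 3)*(z^3 - 3*z^2 + 2*z) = z*(z - 5)*(z + 3)*(z^2 - 3*z + 2) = z*(z - 5)*(z - 1)*(z + 3)*(z - 2)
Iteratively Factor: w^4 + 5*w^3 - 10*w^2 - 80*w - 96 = (w + 4)*(w^3 + w^2 - 14*w - 24) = (w + 2)*(w + 4)*(w^2 - w - 12) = (w + 2)*(w + 3)*(w + 4)*(w - 4)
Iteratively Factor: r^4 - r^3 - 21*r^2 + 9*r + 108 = (r + 3)*(r^3 - 4*r^2 - 9*r + 36) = (r + 3)^2*(r^2 - 7*r + 12) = (r - 3)*(r + 3)^2*(r - 4)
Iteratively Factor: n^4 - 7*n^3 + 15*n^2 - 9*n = (n - 3)*(n^3 - 4*n^2 + 3*n) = (n - 3)*(n - 1)*(n^2 - 3*n) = (n - 3)^2*(n - 1)*(n)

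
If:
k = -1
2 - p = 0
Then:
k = -1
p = 2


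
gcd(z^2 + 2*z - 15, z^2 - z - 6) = z - 3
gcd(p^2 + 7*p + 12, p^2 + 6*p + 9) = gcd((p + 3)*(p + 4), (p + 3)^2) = p + 3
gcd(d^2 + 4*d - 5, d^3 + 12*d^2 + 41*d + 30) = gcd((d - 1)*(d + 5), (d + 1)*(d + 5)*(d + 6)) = d + 5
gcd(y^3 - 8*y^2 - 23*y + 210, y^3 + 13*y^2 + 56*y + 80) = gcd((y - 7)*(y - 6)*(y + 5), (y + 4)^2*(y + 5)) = y + 5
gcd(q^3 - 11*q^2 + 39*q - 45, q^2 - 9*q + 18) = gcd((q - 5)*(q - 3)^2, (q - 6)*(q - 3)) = q - 3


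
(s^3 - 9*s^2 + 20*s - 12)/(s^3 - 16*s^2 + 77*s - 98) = (s^2 - 7*s + 6)/(s^2 - 14*s + 49)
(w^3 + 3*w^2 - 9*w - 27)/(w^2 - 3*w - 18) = (w^2 - 9)/(w - 6)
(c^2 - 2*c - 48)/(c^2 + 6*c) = (c - 8)/c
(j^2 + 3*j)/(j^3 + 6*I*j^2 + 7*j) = (j + 3)/(j^2 + 6*I*j + 7)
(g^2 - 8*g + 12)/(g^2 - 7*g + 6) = (g - 2)/(g - 1)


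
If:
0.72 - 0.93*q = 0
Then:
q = 0.77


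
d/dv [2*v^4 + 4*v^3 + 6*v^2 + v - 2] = 8*v^3 + 12*v^2 + 12*v + 1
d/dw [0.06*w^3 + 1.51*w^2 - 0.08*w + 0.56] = 0.18*w^2 + 3.02*w - 0.08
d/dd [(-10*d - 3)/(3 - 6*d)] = -16/(3*(2*d - 1)^2)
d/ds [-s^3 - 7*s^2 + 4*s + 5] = -3*s^2 - 14*s + 4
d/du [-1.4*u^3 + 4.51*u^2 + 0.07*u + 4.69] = -4.2*u^2 + 9.02*u + 0.07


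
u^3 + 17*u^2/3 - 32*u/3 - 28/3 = (u - 2)*(u + 2/3)*(u + 7)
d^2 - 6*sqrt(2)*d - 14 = (d - 7*sqrt(2))*(d + sqrt(2))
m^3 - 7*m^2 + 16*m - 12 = (m - 3)*(m - 2)^2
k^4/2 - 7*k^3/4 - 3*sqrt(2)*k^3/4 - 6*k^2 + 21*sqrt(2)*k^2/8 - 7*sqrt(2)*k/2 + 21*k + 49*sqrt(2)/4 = (k/2 + sqrt(2)/2)*(k - 7/2)*(k - 7*sqrt(2)/2)*(k + sqrt(2))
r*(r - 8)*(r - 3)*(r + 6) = r^4 - 5*r^3 - 42*r^2 + 144*r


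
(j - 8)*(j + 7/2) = j^2 - 9*j/2 - 28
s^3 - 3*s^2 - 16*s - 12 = (s - 6)*(s + 1)*(s + 2)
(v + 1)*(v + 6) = v^2 + 7*v + 6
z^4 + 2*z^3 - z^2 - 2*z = z*(z - 1)*(z + 1)*(z + 2)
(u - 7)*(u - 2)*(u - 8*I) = u^3 - 9*u^2 - 8*I*u^2 + 14*u + 72*I*u - 112*I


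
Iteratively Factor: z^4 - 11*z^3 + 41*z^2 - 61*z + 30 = (z - 3)*(z^3 - 8*z^2 + 17*z - 10) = (z - 3)*(z - 2)*(z^2 - 6*z + 5) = (z - 3)*(z - 2)*(z - 1)*(z - 5)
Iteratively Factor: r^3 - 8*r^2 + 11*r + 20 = (r - 5)*(r^2 - 3*r - 4) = (r - 5)*(r + 1)*(r - 4)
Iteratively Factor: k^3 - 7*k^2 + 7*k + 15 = (k - 3)*(k^2 - 4*k - 5) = (k - 5)*(k - 3)*(k + 1)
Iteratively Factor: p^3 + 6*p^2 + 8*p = (p + 2)*(p^2 + 4*p) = p*(p + 2)*(p + 4)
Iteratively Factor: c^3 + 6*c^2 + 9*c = (c + 3)*(c^2 + 3*c) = (c + 3)^2*(c)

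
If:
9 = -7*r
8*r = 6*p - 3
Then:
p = -17/14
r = -9/7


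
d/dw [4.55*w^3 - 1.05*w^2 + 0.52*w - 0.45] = 13.65*w^2 - 2.1*w + 0.52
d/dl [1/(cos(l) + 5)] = sin(l)/(cos(l) + 5)^2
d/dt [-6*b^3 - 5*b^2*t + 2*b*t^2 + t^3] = -5*b^2 + 4*b*t + 3*t^2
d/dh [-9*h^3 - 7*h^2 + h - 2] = -27*h^2 - 14*h + 1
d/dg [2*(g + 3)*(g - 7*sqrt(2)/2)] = 4*g - 7*sqrt(2) + 6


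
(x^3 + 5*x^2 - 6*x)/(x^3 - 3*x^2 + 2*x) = (x + 6)/(x - 2)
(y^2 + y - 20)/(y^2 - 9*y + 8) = (y^2 + y - 20)/(y^2 - 9*y + 8)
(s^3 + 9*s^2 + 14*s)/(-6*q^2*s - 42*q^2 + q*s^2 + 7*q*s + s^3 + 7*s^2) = s*(-s - 2)/(6*q^2 - q*s - s^2)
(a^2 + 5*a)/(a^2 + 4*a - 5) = a/(a - 1)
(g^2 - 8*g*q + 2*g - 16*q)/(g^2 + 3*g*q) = (g^2 - 8*g*q + 2*g - 16*q)/(g*(g + 3*q))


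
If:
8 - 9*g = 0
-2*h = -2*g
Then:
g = 8/9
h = 8/9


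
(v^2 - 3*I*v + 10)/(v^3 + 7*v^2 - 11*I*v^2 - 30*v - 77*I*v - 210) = (v + 2*I)/(v^2 + v*(7 - 6*I) - 42*I)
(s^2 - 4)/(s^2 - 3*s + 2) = (s + 2)/(s - 1)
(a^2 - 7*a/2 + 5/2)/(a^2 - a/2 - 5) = (a - 1)/(a + 2)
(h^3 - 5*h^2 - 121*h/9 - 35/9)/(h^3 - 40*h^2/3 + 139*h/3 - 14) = (9*h^2 + 18*h + 5)/(3*(3*h^2 - 19*h + 6))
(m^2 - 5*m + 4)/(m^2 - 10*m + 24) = (m - 1)/(m - 6)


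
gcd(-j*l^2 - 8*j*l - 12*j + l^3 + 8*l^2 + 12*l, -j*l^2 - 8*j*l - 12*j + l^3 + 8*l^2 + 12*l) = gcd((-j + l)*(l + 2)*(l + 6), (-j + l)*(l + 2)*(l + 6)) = j*l^2 + 8*j*l + 12*j - l^3 - 8*l^2 - 12*l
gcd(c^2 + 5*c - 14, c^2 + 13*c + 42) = c + 7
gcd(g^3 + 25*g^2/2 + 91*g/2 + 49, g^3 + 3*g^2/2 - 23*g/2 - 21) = g + 2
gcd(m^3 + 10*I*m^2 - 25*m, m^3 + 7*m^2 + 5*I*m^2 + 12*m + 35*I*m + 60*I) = m + 5*I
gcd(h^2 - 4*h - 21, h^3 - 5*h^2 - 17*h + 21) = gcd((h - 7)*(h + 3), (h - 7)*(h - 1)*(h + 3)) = h^2 - 4*h - 21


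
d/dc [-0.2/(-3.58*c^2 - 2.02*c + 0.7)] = (-1.432*c - 0.404)/(3.58*c^2 + 2.02*c - 0.7)^2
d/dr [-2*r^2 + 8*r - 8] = 8 - 4*r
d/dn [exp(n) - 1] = exp(n)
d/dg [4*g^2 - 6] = 8*g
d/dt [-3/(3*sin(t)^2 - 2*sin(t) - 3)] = 6*(3*sin(t) - 1)*cos(t)/(2*sin(t) + 3*cos(t)^2)^2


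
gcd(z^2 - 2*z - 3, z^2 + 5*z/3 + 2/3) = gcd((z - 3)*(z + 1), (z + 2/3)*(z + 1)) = z + 1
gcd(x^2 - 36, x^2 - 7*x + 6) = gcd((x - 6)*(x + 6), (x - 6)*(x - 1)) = x - 6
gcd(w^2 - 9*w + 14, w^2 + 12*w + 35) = 1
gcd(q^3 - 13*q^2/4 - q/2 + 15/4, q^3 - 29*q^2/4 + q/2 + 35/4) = q^2 - q/4 - 5/4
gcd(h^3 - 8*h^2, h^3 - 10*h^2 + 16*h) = h^2 - 8*h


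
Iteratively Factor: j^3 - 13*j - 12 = (j - 4)*(j^2 + 4*j + 3) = (j - 4)*(j + 3)*(j + 1)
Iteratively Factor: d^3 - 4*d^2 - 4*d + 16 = (d + 2)*(d^2 - 6*d + 8) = (d - 4)*(d + 2)*(d - 2)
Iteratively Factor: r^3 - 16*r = (r - 4)*(r^2 + 4*r) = (r - 4)*(r + 4)*(r)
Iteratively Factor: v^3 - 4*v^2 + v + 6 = (v - 2)*(v^2 - 2*v - 3) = (v - 3)*(v - 2)*(v + 1)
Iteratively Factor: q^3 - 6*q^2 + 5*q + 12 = (q - 3)*(q^2 - 3*q - 4) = (q - 3)*(q + 1)*(q - 4)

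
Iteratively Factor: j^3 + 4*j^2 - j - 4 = (j - 1)*(j^2 + 5*j + 4) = (j - 1)*(j + 1)*(j + 4)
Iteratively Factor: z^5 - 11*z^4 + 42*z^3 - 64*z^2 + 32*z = (z - 1)*(z^4 - 10*z^3 + 32*z^2 - 32*z) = z*(z - 1)*(z^3 - 10*z^2 + 32*z - 32) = z*(z - 2)*(z - 1)*(z^2 - 8*z + 16) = z*(z - 4)*(z - 2)*(z - 1)*(z - 4)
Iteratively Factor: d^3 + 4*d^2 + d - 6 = (d - 1)*(d^2 + 5*d + 6) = (d - 1)*(d + 2)*(d + 3)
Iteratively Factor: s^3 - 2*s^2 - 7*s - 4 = (s + 1)*(s^2 - 3*s - 4) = (s - 4)*(s + 1)*(s + 1)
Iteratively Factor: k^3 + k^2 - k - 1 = (k + 1)*(k^2 - 1) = (k + 1)^2*(k - 1)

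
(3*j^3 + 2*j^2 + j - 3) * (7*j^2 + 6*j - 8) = 21*j^5 + 32*j^4 - 5*j^3 - 31*j^2 - 26*j + 24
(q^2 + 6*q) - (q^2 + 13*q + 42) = -7*q - 42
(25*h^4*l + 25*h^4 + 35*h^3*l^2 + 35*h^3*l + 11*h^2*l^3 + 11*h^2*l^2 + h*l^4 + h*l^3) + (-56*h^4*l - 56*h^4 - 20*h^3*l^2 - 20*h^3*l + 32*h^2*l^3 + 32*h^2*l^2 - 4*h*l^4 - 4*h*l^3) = -31*h^4*l - 31*h^4 + 15*h^3*l^2 + 15*h^3*l + 43*h^2*l^3 + 43*h^2*l^2 - 3*h*l^4 - 3*h*l^3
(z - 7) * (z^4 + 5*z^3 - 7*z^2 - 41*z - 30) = z^5 - 2*z^4 - 42*z^3 + 8*z^2 + 257*z + 210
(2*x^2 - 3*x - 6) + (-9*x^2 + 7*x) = -7*x^2 + 4*x - 6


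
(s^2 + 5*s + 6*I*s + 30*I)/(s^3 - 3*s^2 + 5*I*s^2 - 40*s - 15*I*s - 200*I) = (s + 6*I)/(s^2 + s*(-8 + 5*I) - 40*I)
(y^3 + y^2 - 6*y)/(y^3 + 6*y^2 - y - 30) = y/(y + 5)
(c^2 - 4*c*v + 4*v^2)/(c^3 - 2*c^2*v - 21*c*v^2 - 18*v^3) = (-c^2 + 4*c*v - 4*v^2)/(-c^3 + 2*c^2*v + 21*c*v^2 + 18*v^3)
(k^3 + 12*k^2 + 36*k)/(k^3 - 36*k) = (k + 6)/(k - 6)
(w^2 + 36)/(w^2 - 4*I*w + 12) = (w + 6*I)/(w + 2*I)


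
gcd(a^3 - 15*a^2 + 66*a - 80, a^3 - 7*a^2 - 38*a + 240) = a^2 - 13*a + 40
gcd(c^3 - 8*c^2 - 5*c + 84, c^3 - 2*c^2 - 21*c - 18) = c + 3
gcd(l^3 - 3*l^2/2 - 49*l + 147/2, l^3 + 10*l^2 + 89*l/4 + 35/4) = l + 7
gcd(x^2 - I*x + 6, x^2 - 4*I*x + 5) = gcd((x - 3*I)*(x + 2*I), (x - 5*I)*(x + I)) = 1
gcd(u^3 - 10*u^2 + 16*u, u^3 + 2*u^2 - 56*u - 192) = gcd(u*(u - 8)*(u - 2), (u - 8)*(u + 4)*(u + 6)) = u - 8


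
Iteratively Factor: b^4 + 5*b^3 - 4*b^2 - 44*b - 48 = (b + 4)*(b^3 + b^2 - 8*b - 12) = (b - 3)*(b + 4)*(b^2 + 4*b + 4) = (b - 3)*(b + 2)*(b + 4)*(b + 2)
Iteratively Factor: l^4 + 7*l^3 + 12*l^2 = (l + 4)*(l^3 + 3*l^2) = l*(l + 4)*(l^2 + 3*l) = l^2*(l + 4)*(l + 3)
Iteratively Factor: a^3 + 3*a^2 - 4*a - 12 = (a + 2)*(a^2 + a - 6) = (a + 2)*(a + 3)*(a - 2)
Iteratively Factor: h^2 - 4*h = (h)*(h - 4)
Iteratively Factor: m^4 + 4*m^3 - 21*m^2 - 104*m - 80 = (m + 4)*(m^3 - 21*m - 20) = (m - 5)*(m + 4)*(m^2 + 5*m + 4) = (m - 5)*(m + 4)^2*(m + 1)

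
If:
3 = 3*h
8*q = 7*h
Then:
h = 1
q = 7/8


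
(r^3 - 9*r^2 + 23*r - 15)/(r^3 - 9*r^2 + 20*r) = (r^2 - 4*r + 3)/(r*(r - 4))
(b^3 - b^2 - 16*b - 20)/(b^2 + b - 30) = (b^2 + 4*b + 4)/(b + 6)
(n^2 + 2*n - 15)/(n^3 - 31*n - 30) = (n - 3)/(n^2 - 5*n - 6)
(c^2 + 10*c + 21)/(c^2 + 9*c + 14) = (c + 3)/(c + 2)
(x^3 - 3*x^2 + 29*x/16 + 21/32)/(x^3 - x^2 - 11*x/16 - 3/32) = (4*x - 7)/(4*x + 1)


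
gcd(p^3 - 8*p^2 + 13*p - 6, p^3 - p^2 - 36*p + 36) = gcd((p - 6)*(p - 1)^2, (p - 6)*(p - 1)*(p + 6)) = p^2 - 7*p + 6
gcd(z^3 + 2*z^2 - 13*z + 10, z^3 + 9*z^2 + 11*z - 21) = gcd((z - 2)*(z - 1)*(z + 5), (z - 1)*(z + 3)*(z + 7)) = z - 1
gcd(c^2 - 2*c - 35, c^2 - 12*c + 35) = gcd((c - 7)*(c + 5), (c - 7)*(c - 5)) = c - 7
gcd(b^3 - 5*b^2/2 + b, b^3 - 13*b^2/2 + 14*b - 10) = b - 2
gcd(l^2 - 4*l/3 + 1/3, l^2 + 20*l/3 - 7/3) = l - 1/3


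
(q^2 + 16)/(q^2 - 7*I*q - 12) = (q + 4*I)/(q - 3*I)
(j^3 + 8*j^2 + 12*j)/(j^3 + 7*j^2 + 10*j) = (j + 6)/(j + 5)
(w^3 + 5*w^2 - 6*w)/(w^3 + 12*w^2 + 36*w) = (w - 1)/(w + 6)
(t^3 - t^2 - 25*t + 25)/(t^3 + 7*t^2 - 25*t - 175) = (t - 1)/(t + 7)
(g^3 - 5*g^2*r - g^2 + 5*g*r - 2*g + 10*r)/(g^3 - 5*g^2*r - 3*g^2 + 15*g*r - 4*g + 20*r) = (g - 2)/(g - 4)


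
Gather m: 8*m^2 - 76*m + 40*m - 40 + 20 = 8*m^2 - 36*m - 20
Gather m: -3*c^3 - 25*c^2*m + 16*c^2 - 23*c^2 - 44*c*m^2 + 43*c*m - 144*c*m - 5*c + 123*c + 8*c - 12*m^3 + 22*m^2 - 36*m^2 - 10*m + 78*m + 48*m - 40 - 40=-3*c^3 - 7*c^2 + 126*c - 12*m^3 + m^2*(-44*c - 14) + m*(-25*c^2 - 101*c + 116) - 80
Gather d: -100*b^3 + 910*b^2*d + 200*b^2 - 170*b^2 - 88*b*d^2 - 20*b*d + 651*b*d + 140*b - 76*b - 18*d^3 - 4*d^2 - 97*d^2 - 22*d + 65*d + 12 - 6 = -100*b^3 + 30*b^2 + 64*b - 18*d^3 + d^2*(-88*b - 101) + d*(910*b^2 + 631*b + 43) + 6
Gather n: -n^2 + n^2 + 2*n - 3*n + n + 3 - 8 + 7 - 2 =0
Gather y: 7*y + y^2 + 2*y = y^2 + 9*y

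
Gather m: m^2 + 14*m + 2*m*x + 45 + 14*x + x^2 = m^2 + m*(2*x + 14) + x^2 + 14*x + 45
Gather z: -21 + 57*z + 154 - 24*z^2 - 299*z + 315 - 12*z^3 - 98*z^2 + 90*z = -12*z^3 - 122*z^2 - 152*z + 448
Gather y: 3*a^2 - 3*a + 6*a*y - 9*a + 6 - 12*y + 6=3*a^2 - 12*a + y*(6*a - 12) + 12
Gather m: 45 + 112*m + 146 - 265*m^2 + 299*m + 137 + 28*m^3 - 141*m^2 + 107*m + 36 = 28*m^3 - 406*m^2 + 518*m + 364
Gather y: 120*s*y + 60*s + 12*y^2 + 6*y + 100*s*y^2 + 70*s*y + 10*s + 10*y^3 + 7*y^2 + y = 70*s + 10*y^3 + y^2*(100*s + 19) + y*(190*s + 7)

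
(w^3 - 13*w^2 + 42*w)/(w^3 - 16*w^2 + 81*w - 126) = w/(w - 3)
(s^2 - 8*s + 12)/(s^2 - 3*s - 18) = (s - 2)/(s + 3)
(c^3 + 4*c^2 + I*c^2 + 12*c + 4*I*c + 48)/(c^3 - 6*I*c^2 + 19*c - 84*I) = (c + 4)/(c - 7*I)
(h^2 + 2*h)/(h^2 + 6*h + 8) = h/(h + 4)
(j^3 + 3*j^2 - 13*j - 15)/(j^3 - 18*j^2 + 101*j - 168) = (j^2 + 6*j + 5)/(j^2 - 15*j + 56)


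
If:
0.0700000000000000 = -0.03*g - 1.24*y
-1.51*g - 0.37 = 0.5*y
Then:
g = -0.23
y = -0.05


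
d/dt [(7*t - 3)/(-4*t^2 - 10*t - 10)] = (7*t^2 - 6*t - 25)/(4*t^4 + 20*t^3 + 45*t^2 + 50*t + 25)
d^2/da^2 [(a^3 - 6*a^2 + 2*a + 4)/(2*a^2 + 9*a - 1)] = 2*(199*a^3 - 15*a^2 + 231*a + 344)/(8*a^6 + 108*a^5 + 474*a^4 + 621*a^3 - 237*a^2 + 27*a - 1)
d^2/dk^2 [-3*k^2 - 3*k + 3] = -6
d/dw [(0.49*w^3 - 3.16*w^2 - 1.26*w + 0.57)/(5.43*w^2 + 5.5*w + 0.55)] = (2.6607*w^4 + 5.39*w^3 - 9.7297*w^2 - 9.6662*w - 3.828)/(29.4849*w^4 + 59.73*w^3 + 36.223*w^2 + 6.05*w + 0.3025)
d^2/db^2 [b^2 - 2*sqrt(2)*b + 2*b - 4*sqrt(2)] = 2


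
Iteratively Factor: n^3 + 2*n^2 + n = (n)*(n^2 + 2*n + 1) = n*(n + 1)*(n + 1)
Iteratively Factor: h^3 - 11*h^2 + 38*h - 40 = (h - 5)*(h^2 - 6*h + 8) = (h - 5)*(h - 4)*(h - 2)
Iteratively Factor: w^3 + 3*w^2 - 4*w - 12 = (w + 3)*(w^2 - 4) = (w + 2)*(w + 3)*(w - 2)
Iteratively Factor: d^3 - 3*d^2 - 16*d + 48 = (d - 3)*(d^2 - 16) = (d - 3)*(d + 4)*(d - 4)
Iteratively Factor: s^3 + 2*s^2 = (s + 2)*(s^2) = s*(s + 2)*(s)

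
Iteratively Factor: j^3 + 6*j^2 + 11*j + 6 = (j + 1)*(j^2 + 5*j + 6) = (j + 1)*(j + 2)*(j + 3)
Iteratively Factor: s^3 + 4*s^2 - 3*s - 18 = (s + 3)*(s^2 + s - 6) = (s + 3)^2*(s - 2)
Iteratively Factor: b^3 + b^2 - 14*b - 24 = (b - 4)*(b^2 + 5*b + 6) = (b - 4)*(b + 2)*(b + 3)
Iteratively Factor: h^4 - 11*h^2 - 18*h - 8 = (h - 4)*(h^3 + 4*h^2 + 5*h + 2) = (h - 4)*(h + 2)*(h^2 + 2*h + 1) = (h - 4)*(h + 1)*(h + 2)*(h + 1)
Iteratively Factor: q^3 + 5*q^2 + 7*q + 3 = (q + 1)*(q^2 + 4*q + 3) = (q + 1)^2*(q + 3)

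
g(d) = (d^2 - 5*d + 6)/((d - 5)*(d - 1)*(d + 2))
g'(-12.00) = -0.00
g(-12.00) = -0.10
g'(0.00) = -0.08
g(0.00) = 0.60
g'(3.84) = -0.17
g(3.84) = -0.08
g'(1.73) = 0.22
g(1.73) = -0.04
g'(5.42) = -1.22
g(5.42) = 0.60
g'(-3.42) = -0.47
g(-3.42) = -0.66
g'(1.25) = 2.56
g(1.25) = -0.43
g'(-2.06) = -264.54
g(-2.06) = -15.85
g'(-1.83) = -32.94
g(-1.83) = 5.63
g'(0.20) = 0.05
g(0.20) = 0.60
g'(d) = (2*d - 5)/((d - 5)*(d - 1)*(d + 2)) - (d^2 - 5*d + 6)/((d - 5)*(d - 1)*(d + 2)^2) - (d^2 - 5*d + 6)/((d - 5)*(d - 1)^2*(d + 2)) - (d^2 - 5*d + 6)/((d - 5)^2*(d - 1)*(d + 2))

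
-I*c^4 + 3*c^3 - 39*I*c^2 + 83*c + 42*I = (c - 6*I)*(c + I)*(c + 7*I)*(-I*c + 1)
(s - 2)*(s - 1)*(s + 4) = s^3 + s^2 - 10*s + 8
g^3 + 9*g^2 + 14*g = g*(g + 2)*(g + 7)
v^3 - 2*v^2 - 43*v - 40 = (v - 8)*(v + 1)*(v + 5)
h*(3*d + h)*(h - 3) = 3*d*h^2 - 9*d*h + h^3 - 3*h^2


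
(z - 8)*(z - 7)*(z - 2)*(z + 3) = z^4 - 14*z^3 + 35*z^2 + 146*z - 336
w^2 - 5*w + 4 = (w - 4)*(w - 1)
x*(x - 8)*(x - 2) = x^3 - 10*x^2 + 16*x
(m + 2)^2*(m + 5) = m^3 + 9*m^2 + 24*m + 20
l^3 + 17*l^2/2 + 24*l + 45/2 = (l + 5/2)*(l + 3)^2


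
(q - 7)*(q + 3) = q^2 - 4*q - 21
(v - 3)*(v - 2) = v^2 - 5*v + 6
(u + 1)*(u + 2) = u^2 + 3*u + 2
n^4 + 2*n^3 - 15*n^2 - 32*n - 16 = (n - 4)*(n + 1)^2*(n + 4)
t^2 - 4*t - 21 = (t - 7)*(t + 3)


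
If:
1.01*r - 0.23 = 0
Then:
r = 0.23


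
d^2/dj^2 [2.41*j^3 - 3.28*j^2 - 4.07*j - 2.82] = 14.46*j - 6.56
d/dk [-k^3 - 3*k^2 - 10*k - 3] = -3*k^2 - 6*k - 10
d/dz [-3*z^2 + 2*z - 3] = 2 - 6*z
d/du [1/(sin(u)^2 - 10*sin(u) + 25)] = -2*cos(u)/(sin(u) - 5)^3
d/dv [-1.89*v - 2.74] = -1.89000000000000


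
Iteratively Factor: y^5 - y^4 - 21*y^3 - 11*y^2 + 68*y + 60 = (y - 5)*(y^4 + 4*y^3 - y^2 - 16*y - 12) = (y - 5)*(y + 3)*(y^3 + y^2 - 4*y - 4) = (y - 5)*(y + 2)*(y + 3)*(y^2 - y - 2) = (y - 5)*(y + 1)*(y + 2)*(y + 3)*(y - 2)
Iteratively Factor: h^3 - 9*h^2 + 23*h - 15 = (h - 3)*(h^2 - 6*h + 5) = (h - 5)*(h - 3)*(h - 1)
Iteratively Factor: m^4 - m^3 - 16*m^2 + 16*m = (m - 1)*(m^3 - 16*m) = (m - 1)*(m + 4)*(m^2 - 4*m) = (m - 4)*(m - 1)*(m + 4)*(m)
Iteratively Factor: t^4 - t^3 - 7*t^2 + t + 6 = (t + 1)*(t^3 - 2*t^2 - 5*t + 6) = (t + 1)*(t + 2)*(t^2 - 4*t + 3) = (t - 3)*(t + 1)*(t + 2)*(t - 1)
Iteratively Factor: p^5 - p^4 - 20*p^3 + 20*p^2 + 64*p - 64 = (p - 4)*(p^4 + 3*p^3 - 8*p^2 - 12*p + 16) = (p - 4)*(p + 4)*(p^3 - p^2 - 4*p + 4) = (p - 4)*(p - 1)*(p + 4)*(p^2 - 4) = (p - 4)*(p - 1)*(p + 2)*(p + 4)*(p - 2)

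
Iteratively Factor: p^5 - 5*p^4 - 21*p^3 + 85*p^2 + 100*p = (p - 5)*(p^4 - 21*p^2 - 20*p) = (p - 5)*(p + 1)*(p^3 - p^2 - 20*p) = (p - 5)^2*(p + 1)*(p^2 + 4*p) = p*(p - 5)^2*(p + 1)*(p + 4)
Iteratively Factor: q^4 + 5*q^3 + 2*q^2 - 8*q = (q + 4)*(q^3 + q^2 - 2*q) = q*(q + 4)*(q^2 + q - 2) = q*(q + 2)*(q + 4)*(q - 1)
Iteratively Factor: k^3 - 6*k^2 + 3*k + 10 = (k - 5)*(k^2 - k - 2) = (k - 5)*(k + 1)*(k - 2)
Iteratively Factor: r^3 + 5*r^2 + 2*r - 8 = (r - 1)*(r^2 + 6*r + 8) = (r - 1)*(r + 4)*(r + 2)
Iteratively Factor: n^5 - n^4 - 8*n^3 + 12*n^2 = (n)*(n^4 - n^3 - 8*n^2 + 12*n) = n^2*(n^3 - n^2 - 8*n + 12) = n^2*(n - 2)*(n^2 + n - 6) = n^2*(n - 2)*(n + 3)*(n - 2)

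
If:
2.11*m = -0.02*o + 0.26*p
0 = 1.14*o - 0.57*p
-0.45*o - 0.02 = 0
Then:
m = -0.01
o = -0.04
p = -0.09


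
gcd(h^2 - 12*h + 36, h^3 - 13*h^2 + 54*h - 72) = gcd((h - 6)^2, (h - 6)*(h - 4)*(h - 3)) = h - 6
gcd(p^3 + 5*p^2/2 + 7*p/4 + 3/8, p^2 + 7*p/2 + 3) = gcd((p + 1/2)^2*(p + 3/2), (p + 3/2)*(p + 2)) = p + 3/2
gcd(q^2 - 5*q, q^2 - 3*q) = q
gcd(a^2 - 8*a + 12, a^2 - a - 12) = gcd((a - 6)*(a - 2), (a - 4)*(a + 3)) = 1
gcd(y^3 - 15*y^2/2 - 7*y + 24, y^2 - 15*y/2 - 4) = y - 8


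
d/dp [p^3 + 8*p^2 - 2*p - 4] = 3*p^2 + 16*p - 2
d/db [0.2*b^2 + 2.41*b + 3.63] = 0.4*b + 2.41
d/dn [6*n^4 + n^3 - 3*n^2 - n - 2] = 24*n^3 + 3*n^2 - 6*n - 1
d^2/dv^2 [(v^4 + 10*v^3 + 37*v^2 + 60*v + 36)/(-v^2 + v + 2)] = 2*(-v^6 + 3*v^5 + 3*v^4 - 143*v^3 - 414*v^2 - 372*v - 136)/(v^6 - 3*v^5 - 3*v^4 + 11*v^3 + 6*v^2 - 12*v - 8)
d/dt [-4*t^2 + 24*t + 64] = 24 - 8*t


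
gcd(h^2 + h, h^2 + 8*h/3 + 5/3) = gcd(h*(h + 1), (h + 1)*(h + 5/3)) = h + 1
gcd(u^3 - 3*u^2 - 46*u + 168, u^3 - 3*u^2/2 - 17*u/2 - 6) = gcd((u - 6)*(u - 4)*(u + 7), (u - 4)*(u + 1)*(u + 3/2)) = u - 4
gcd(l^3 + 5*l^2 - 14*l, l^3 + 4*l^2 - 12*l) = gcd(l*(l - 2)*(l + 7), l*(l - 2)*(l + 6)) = l^2 - 2*l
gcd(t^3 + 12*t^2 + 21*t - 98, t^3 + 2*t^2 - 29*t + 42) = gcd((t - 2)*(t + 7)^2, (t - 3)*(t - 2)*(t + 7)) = t^2 + 5*t - 14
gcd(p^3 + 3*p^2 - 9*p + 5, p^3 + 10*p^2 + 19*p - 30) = p^2 + 4*p - 5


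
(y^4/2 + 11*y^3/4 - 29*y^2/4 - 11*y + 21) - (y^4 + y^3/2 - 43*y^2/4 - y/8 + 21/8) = -y^4/2 + 9*y^3/4 + 7*y^2/2 - 87*y/8 + 147/8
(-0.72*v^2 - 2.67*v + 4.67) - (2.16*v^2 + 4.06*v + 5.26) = -2.88*v^2 - 6.73*v - 0.59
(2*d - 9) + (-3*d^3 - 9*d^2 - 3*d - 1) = -3*d^3 - 9*d^2 - d - 10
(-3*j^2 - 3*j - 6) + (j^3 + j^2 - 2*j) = j^3 - 2*j^2 - 5*j - 6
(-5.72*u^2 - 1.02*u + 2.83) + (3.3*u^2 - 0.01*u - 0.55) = -2.42*u^2 - 1.03*u + 2.28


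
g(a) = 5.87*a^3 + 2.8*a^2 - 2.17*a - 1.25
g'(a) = 17.61*a^2 + 5.6*a - 2.17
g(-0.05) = -1.14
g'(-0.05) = -2.41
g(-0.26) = -0.60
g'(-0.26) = -2.44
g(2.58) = 112.60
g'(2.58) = 129.50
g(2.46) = 97.74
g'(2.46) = 118.17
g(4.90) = 745.94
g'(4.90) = 448.09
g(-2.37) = -58.52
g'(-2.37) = 83.47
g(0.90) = 3.34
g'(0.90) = 17.13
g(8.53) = 3827.19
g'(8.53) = 1326.92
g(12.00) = 10519.27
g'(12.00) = 2600.87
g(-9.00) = -4034.15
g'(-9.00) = 1373.84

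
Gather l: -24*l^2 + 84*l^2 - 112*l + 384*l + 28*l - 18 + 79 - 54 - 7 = 60*l^2 + 300*l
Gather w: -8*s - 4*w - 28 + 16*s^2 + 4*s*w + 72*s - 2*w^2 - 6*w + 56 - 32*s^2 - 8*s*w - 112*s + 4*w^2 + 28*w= -16*s^2 - 48*s + 2*w^2 + w*(18 - 4*s) + 28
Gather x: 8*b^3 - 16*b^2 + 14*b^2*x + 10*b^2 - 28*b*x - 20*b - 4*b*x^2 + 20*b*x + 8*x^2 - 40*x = 8*b^3 - 6*b^2 - 20*b + x^2*(8 - 4*b) + x*(14*b^2 - 8*b - 40)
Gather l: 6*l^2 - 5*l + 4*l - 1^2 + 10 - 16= 6*l^2 - l - 7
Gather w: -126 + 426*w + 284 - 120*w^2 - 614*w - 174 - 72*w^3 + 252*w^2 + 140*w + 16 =-72*w^3 + 132*w^2 - 48*w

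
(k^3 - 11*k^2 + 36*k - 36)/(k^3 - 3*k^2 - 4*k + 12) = (k - 6)/(k + 2)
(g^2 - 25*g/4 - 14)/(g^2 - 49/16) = 4*(g - 8)/(4*g - 7)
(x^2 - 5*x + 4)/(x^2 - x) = (x - 4)/x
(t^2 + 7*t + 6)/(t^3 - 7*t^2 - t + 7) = (t + 6)/(t^2 - 8*t + 7)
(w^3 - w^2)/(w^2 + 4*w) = w*(w - 1)/(w + 4)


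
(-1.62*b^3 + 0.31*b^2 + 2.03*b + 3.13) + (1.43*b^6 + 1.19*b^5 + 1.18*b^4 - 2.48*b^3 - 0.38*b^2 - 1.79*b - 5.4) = 1.43*b^6 + 1.19*b^5 + 1.18*b^4 - 4.1*b^3 - 0.07*b^2 + 0.24*b - 2.27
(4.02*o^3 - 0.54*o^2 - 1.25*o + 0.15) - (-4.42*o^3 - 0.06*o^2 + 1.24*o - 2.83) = 8.44*o^3 - 0.48*o^2 - 2.49*o + 2.98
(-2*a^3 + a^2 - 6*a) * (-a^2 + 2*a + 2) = 2*a^5 - 5*a^4 + 4*a^3 - 10*a^2 - 12*a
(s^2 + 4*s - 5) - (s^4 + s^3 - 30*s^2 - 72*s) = -s^4 - s^3 + 31*s^2 + 76*s - 5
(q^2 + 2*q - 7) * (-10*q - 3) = -10*q^3 - 23*q^2 + 64*q + 21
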